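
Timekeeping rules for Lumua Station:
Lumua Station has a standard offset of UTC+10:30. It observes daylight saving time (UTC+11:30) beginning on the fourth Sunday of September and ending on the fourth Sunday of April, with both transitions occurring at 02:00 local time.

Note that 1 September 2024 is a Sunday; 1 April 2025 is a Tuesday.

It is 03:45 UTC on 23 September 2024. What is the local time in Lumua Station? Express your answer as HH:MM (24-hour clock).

15:15

1 September 2024 is a Sunday, so the first Sunday is September 1 and the fourth is September 22.
1 April 2025 is a Tuesday, so the first Sunday is April 6 and the fourth is April 27.
At the standard offset (UTC+10:30), 03:45 UTC + 10h30m = 14:15 Lumua Station standard time.
Daylight saving runs 22 September 2024 – 27 April 2025; the standard-time date in Lumua Station, 23 September 2024, is inside that window, so Lumua Station is at UTC+11:30.
03:45 UTC + 11h30m = 15:15 local.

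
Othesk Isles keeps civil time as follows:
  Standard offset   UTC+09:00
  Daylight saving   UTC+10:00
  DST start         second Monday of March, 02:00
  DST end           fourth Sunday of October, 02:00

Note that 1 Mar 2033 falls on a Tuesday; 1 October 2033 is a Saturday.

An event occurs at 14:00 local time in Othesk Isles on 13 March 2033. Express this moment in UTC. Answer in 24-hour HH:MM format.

05:00

1 March 2033 is a Tuesday, so the first Monday is March 7 and the second is March 14.
1 October 2033 is a Saturday, so the first Sunday is October 2 and the fourth is October 23.
13 March 2033 does not fall between 14 March and 23 October, so daylight saving is not in effect and Othesk Isles is at UTC+09:00.
14:00 local − 9h = 05:00 UTC.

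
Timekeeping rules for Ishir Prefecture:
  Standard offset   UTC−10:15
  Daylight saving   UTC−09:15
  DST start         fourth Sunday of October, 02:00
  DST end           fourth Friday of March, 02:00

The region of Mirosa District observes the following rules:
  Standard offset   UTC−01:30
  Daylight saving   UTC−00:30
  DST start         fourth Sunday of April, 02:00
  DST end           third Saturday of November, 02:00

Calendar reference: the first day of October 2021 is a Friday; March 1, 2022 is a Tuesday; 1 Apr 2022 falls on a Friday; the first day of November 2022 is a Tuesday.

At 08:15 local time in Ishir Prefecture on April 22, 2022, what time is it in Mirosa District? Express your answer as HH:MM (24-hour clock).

17:00

1 October 2021 is a Friday, so the first Sunday is October 3 and the fourth is October 24.
1 March 2022 is a Tuesday, so the first Friday is March 4 and the fourth is March 25.
Daylight saving runs 24 October 2021 – 25 March 2022; April 22, 2022 is outside that window, so Ishir Prefecture is on standard time at UTC−10:15.
08:15 Ishir Prefecture + 10h15m = 18:30 UTC.
1 April 2022 is a Friday, so the first Sunday is April 3 and the fourth is April 24.
1 November 2022 is a Tuesday, so the first Saturday is November 5 and the third is November 19.
At the standard offset (UTC−01:30), 18:30 UTC − 1h30m = 17:00 Mirosa District standard time.
Daylight saving runs 24 April – 19 November; the standard-time date in Mirosa District, April 22, 2022, is outside that window, so Mirosa District is on standard time at UTC−01:30.
18:30 UTC − 1h30m = 17:00 Mirosa District.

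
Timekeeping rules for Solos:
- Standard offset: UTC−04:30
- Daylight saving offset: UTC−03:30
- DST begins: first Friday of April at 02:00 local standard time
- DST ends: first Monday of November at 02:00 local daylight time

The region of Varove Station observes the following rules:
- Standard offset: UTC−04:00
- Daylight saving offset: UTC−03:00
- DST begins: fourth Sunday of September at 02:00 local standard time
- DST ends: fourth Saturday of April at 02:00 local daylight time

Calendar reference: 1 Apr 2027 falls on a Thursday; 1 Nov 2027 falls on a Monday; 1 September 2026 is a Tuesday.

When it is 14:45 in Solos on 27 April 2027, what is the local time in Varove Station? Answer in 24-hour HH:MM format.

14:15

1 April 2027 is a Thursday, so the first Friday is April 2.
1 November 2027 is a Monday, so the first Monday is November 1.
27 April 2027 lies within the daylight-saving period (2 April – 1 November), so Solos is on daylight time, UTC−03:30.
14:45 Solos + 3h30m = 18:15 UTC.
1 September 2026 is a Tuesday, so the first Sunday is September 6 and the fourth is September 27.
1 April 2027 is a Thursday, so the first Saturday is April 3 and the fourth is April 24.
At the standard offset (UTC−04:00), 18:15 UTC − 4h = 14:15 Varove Station standard time.
The standard-time date in Varove Station, 27 April 2027, does not fall between 27 September 2026 and 24 April 2027, so daylight saving is not in effect and Varove Station is at UTC−04:00.
18:15 UTC − 4h = 14:15 Varove Station.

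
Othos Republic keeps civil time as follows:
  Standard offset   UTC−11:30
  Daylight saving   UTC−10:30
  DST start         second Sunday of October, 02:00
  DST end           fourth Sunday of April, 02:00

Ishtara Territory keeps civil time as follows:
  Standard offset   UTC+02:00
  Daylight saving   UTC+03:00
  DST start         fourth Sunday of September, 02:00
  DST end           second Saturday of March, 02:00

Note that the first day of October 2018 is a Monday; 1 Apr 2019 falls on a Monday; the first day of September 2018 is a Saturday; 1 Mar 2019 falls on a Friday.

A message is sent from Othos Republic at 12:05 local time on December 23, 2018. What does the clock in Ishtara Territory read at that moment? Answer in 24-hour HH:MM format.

01:35

1 October 2018 is a Monday, so the first Sunday is October 7 and the second is October 14.
1 April 2019 is a Monday, so the first Sunday is April 7 and the fourth is April 28.
Daylight saving runs 14 October 2018 – 28 April 2019; December 23, 2018 is inside that window, so Othos Republic is at UTC−10:30.
12:05 Othos Republic + 10h30m = 22:35 UTC.
1 September 2018 is a Saturday, so the first Sunday is September 2 and the fourth is September 23.
1 March 2019 is a Friday, so the first Saturday is March 2 and the second is March 9.
At the standard offset (UTC+02:00), 22:35 UTC + 2h = 00:35 Ishtara Territory standard time (rolling into the next day, 24 December 2018).
The standard-time date in Ishtara Territory, December 24, 2018, lies within the daylight-saving period (23 September 2018 – 9 March 2019), so Ishtara Territory is on daylight time, UTC+03:00.
22:35 UTC + 3h = 01:35 Ishtara Territory (rolling into the next day, 24 December 2018).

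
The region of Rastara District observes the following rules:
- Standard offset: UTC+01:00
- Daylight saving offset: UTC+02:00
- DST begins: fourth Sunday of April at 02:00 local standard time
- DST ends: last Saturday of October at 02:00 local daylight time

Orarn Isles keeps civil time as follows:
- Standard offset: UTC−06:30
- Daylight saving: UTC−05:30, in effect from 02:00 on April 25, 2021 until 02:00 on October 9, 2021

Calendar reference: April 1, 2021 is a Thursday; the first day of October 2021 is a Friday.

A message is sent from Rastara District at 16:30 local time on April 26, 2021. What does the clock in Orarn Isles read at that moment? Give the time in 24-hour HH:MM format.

1 April 2021 is a Thursday, so the first Sunday is April 4 and the fourth is April 25.
1 October 2021 is a Friday, so Saturdays fall on 2, 9, 16, 23, 30; the last is October 30.
April 26, 2021 falls between 25 April and 30 October, so daylight saving is in effect and Rastara District is at UTC+02:00.
16:30 Rastara District − 2h = 14:30 UTC.
At the standard offset (UTC−06:30), 14:30 UTC − 6h30m = 08:00 Orarn Isles standard time.
Daylight saving runs 25 April – 9 October; the standard-time date in Orarn Isles, April 26, 2021, is inside that window, so Orarn Isles is at UTC−05:30.
14:30 UTC − 5h30m = 09:00 Orarn Isles.

09:00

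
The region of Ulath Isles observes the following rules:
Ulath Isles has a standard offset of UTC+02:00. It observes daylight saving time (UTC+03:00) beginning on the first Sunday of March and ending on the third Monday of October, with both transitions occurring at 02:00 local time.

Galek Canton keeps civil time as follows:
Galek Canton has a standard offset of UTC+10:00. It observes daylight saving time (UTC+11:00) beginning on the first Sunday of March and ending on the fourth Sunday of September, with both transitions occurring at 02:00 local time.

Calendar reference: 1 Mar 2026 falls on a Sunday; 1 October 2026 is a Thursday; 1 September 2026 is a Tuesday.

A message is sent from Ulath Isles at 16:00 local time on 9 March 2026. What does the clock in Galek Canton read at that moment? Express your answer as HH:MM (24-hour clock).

1 March 2026 is a Sunday, so the first Sunday is March 1.
1 October 2026 is a Thursday, so the first Monday is October 5 and the third is October 19.
9 March 2026 lies within the daylight-saving period (1 March – 19 October), so Ulath Isles is on daylight time, UTC+03:00.
16:00 Ulath Isles − 3h = 13:00 UTC.
1 March 2026 is a Sunday, so the first Sunday is March 1.
1 September 2026 is a Tuesday, so the first Sunday is September 6 and the fourth is September 27.
At the standard offset (UTC+10:00), 13:00 UTC + 10h = 23:00 Galek Canton standard time.
Daylight saving runs 1 March – 27 September; the standard-time date in Galek Canton, 9 March 2026, is inside that window, so Galek Canton is at UTC+11:00.
13:00 UTC + 11h = 00:00 Galek Canton (rolling into the next day, 10 March 2026).

00:00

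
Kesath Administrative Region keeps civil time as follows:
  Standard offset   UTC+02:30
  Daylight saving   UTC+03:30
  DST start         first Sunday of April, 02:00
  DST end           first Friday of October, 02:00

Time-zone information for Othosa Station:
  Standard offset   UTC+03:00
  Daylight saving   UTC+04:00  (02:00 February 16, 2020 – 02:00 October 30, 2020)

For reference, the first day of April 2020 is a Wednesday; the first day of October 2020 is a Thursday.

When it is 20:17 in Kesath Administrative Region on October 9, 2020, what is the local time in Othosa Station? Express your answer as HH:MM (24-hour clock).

1 April 2020 is a Wednesday, so the first Sunday is April 5.
1 October 2020 is a Thursday, so the first Friday is October 2.
Daylight saving runs 5 April – 2 October; October 9, 2020 is outside that window, so Kesath Administrative Region is on standard time at UTC+02:30.
20:17 Kesath Administrative Region − 2h30m = 17:47 UTC.
At the standard offset (UTC+03:00), 17:47 UTC + 3h = 20:47 Othosa Station standard time.
Daylight saving runs 16 February – 30 October; the standard-time date in Othosa Station, October 9, 2020, is inside that window, so Othosa Station is at UTC+04:00.
17:47 UTC + 4h = 21:47 Othosa Station.

21:47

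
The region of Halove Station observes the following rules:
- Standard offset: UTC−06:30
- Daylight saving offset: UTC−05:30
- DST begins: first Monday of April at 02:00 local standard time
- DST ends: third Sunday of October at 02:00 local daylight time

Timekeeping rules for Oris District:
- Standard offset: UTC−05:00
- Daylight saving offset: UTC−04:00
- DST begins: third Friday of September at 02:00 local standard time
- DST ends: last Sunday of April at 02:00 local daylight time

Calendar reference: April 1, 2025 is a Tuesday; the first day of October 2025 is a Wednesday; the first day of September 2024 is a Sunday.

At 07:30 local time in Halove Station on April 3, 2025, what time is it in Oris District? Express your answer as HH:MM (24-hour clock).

10:00

1 April 2025 is a Tuesday, so the first Monday is April 7.
1 October 2025 is a Wednesday, so the first Sunday is October 5 and the third is October 19.
April 3, 2025 is outside the daylight-saving period (7 April – 19 October), so Halove Station is on standard time, UTC−06:30.
07:30 Halove Station + 6h30m = 14:00 UTC.
1 September 2024 is a Sunday, so the first Friday is September 6 and the third is September 20.
1 April 2025 is a Tuesday, so Sundays fall on 6, 13, 20, 27; the last is April 27.
At the standard offset (UTC−05:00), 14:00 UTC − 5h = 09:00 Oris District standard time.
The standard-time date in Oris District, April 3, 2025, lies within the daylight-saving period (20 September 2024 – 27 April 2025), so Oris District is on daylight time, UTC−04:00.
14:00 UTC − 4h = 10:00 Oris District.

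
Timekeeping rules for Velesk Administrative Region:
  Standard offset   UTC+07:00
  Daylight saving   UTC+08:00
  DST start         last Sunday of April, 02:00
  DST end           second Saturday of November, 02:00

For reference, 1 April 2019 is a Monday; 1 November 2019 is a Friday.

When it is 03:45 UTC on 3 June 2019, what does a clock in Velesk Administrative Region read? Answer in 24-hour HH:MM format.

11:45

1 April 2019 is a Monday, so Sundays fall on 7, 14, 21, 28; the last is April 28.
1 November 2019 is a Friday, so the first Saturday is November 2 and the second is November 9.
At the standard offset (UTC+07:00), 03:45 UTC + 7h = 10:45 Velesk Administrative Region standard time.
The standard-time date in Velesk Administrative Region, 3 June 2019, falls between 28 April and 9 November, so daylight saving is in effect and Velesk Administrative Region is at UTC+08:00.
03:45 UTC + 8h = 11:45 local.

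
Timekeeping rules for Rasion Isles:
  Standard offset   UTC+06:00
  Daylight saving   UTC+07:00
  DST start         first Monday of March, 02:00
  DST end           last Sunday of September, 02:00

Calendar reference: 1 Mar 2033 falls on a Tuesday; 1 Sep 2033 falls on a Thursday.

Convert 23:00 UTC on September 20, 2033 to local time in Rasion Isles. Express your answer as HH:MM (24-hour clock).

1 March 2033 is a Tuesday, so the first Monday is March 7.
1 September 2033 is a Thursday, so Sundays fall on 4, 11, 18, 25; the last is September 25.
At the standard offset (UTC+06:00), 23:00 UTC + 6h = 05:00 Rasion Isles standard time (rolling into the next day, 21 September 2033).
Daylight saving runs 7 March – 25 September; the standard-time date in Rasion Isles, September 21, 2033, is inside that window, so Rasion Isles is at UTC+07:00.
23:00 UTC + 7h = 06:00 local (rolling into the next day, 21 September 2033).

06:00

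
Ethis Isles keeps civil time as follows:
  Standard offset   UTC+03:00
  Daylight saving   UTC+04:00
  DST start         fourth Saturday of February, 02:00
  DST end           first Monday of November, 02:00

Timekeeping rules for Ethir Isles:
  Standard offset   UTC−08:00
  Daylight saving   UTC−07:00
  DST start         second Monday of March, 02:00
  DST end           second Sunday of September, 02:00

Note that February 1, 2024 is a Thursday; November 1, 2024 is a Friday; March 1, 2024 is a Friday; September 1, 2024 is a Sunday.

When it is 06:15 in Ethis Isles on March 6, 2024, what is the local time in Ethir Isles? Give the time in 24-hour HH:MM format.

1 February 2024 is a Thursday, so the first Saturday is February 3 and the fourth is February 24.
1 November 2024 is a Friday, so the first Monday is November 4.
March 6, 2024 falls between 24 February and 4 November, so daylight saving is in effect and Ethis Isles is at UTC+04:00.
06:15 Ethis Isles − 4h = 02:15 UTC.
1 March 2024 is a Friday, so the first Monday is March 4 and the second is March 11.
1 September 2024 is a Sunday, so the first Sunday is September 1 and the second is September 8.
At the standard offset (UTC−08:00), 02:15 UTC − 8h = 18:15 Ethir Isles standard time (rolling into the previous day, 5 March 2024).
The standard-time date in Ethir Isles, March 5, 2024, is outside the daylight-saving period (11 March – 8 September), so Ethir Isles is on standard time, UTC−08:00.
02:15 UTC − 8h = 18:15 Ethir Isles (rolling into the previous day, 5 March 2024).

18:15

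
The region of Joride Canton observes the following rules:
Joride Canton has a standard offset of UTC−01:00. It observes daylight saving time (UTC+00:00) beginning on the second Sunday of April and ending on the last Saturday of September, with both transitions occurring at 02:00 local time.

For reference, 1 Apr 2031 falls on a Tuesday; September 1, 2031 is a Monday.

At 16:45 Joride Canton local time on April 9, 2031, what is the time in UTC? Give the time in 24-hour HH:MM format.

1 April 2031 is a Tuesday, so the first Sunday is April 6 and the second is April 13.
1 September 2031 is a Monday, so Saturdays fall on 6, 13, 20, 27; the last is September 27.
Daylight saving runs 13 April – 27 September; April 9, 2031 is outside that window, so Joride Canton is on standard time at UTC−01:00.
16:45 local + 1h = 17:45 UTC.

17:45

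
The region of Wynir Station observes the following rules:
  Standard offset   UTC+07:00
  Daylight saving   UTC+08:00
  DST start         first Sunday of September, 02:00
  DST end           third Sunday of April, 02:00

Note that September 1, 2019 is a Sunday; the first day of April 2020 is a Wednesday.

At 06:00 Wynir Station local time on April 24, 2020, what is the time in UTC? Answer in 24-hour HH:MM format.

1 September 2019 is a Sunday, so the first Sunday is September 1.
1 April 2020 is a Wednesday, so the first Sunday is April 5 and the third is April 19.
April 24, 2020 is outside the daylight-saving period (1 September 2019 – 19 April 2020), so Wynir Station is on standard time, UTC+07:00.
06:00 local − 7h = 23:00 UTC (rolling into the previous day, 23 April 2020).

23:00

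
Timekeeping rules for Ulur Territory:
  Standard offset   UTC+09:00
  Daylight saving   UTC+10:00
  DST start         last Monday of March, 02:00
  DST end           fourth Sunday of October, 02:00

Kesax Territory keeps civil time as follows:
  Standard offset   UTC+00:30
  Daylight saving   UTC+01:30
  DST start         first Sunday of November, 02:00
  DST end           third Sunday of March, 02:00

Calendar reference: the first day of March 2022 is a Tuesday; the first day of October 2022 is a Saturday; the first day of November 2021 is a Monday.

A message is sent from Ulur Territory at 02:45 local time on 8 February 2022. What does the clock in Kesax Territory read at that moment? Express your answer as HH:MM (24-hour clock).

19:15

1 March 2022 is a Tuesday, so Mondays fall on 7, 14, 21, 28; the last is March 28.
1 October 2022 is a Saturday, so the first Sunday is October 2 and the fourth is October 23.
8 February 2022 is outside the daylight-saving period (28 March – 23 October), so Ulur Territory is on standard time, UTC+09:00.
02:45 Ulur Territory − 9h = 17:45 UTC (rolling into the previous day, 7 February 2022).
1 November 2021 is a Monday, so the first Sunday is November 7.
1 March 2022 is a Tuesday, so the first Sunday is March 6 and the third is March 20.
At the standard offset (UTC+00:30), 17:45 UTC + 0h30m = 18:15 Kesax Territory standard time.
Daylight saving runs 7 November 2021 – 20 March 2022; the standard-time date in Kesax Territory, 7 February 2022, is inside that window, so Kesax Territory is at UTC+01:30.
17:45 UTC + 1h30m = 19:15 Kesax Territory.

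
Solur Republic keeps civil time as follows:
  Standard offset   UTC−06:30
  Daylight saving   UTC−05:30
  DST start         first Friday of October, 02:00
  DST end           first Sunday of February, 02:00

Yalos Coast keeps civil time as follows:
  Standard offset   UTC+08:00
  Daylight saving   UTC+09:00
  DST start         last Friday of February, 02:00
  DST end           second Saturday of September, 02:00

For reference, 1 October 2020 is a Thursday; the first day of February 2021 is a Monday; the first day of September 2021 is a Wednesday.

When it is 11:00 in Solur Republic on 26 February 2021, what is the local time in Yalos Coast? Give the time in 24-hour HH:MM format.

1 October 2020 is a Thursday, so the first Friday is October 2.
1 February 2021 is a Monday, so the first Sunday is February 7.
26 February 2021 does not fall between 2 October 2020 and 7 February 2021, so daylight saving is not in effect and Solur Republic is at UTC−06:30.
11:00 Solur Republic + 6h30m = 17:30 UTC.
1 February 2021 is a Monday, so Fridays fall on 5, 12, 19, 26; the last is February 26.
1 September 2021 is a Wednesday, so the first Saturday is September 4 and the second is September 11.
At the standard offset (UTC+08:00), 17:30 UTC + 8h = 01:30 Yalos Coast standard time (rolling into the next day, 27 February 2021).
Daylight saving runs 26 February – 11 September; the standard-time date in Yalos Coast, 27 February 2021, is inside that window, so Yalos Coast is at UTC+09:00.
17:30 UTC + 9h = 02:30 Yalos Coast (rolling into the next day, 27 February 2021).

02:30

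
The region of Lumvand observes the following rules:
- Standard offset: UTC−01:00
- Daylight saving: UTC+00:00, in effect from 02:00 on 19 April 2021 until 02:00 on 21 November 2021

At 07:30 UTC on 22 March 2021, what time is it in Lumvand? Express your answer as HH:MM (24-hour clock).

At the standard offset (UTC−01:00), 07:30 UTC − 1h = 06:30 Lumvand standard time.
Daylight saving runs 19 April – 21 November; the standard-time date in Lumvand, 22 March 2021, is outside that window, so Lumvand is on standard time at UTC−01:00.
07:30 UTC − 1h = 06:30 local.

06:30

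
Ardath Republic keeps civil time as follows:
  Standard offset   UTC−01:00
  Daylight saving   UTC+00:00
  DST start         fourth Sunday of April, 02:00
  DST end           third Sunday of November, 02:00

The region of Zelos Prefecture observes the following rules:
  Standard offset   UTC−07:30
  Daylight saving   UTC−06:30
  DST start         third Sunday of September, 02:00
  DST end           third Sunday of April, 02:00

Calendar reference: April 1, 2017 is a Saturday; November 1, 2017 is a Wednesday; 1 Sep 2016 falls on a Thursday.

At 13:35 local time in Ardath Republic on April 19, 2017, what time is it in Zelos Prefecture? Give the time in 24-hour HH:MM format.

07:05

1 April 2017 is a Saturday, so the first Sunday is April 2 and the fourth is April 23.
1 November 2017 is a Wednesday, so the first Sunday is November 5 and the third is November 19.
Daylight saving runs 23 April – 19 November; April 19, 2017 is outside that window, so Ardath Republic is on standard time at UTC−01:00.
13:35 Ardath Republic + 1h = 14:35 UTC.
1 September 2016 is a Thursday, so the first Sunday is September 4 and the third is September 18.
1 April 2017 is a Saturday, so the first Sunday is April 2 and the third is April 16.
At the standard offset (UTC−07:30), 14:35 UTC − 7h30m = 07:05 Zelos Prefecture standard time.
The standard-time date in Zelos Prefecture, April 19, 2017, is outside the daylight-saving period (18 September 2016 – 16 April 2017), so Zelos Prefecture is on standard time, UTC−07:30.
14:35 UTC − 7h30m = 07:05 Zelos Prefecture.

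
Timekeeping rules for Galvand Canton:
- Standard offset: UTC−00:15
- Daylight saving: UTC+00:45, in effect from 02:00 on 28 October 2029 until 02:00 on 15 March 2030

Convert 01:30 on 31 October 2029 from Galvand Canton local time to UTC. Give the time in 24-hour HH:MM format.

00:45

31 October 2029 falls between 28 October 2029 and 15 March 2030, so daylight saving is in effect and Galvand Canton is at UTC+00:45.
01:30 local − 0h45m = 00:45 UTC.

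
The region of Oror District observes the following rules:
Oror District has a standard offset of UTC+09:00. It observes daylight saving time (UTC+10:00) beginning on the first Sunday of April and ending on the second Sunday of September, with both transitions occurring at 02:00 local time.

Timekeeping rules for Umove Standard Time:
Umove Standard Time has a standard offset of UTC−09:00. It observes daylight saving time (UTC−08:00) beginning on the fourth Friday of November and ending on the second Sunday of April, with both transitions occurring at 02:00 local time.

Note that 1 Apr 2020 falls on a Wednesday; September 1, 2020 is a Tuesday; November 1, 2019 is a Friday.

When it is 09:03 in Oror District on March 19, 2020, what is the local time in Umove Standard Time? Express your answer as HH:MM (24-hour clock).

1 April 2020 is a Wednesday, so the first Sunday is April 5.
1 September 2020 is a Tuesday, so the first Sunday is September 6 and the second is September 13.
March 19, 2020 does not fall between 5 April and 13 September, so daylight saving is not in effect and Oror District is at UTC+09:00.
09:03 Oror District − 9h = 00:03 UTC.
1 November 2019 is a Friday, so the first Friday is November 1 and the fourth is November 22.
1 April 2020 is a Wednesday, so the first Sunday is April 5 and the second is April 12.
At the standard offset (UTC−09:00), 00:03 UTC − 9h = 15:03 Umove Standard Time standard time (rolling into the previous day, 18 March 2020).
Daylight saving runs 22 November 2019 – 12 April 2020; the standard-time date in Umove Standard Time, March 18, 2020, is inside that window, so Umove Standard Time is at UTC−08:00.
00:03 UTC − 8h = 16:03 Umove Standard Time (rolling into the previous day, 18 March 2020).

16:03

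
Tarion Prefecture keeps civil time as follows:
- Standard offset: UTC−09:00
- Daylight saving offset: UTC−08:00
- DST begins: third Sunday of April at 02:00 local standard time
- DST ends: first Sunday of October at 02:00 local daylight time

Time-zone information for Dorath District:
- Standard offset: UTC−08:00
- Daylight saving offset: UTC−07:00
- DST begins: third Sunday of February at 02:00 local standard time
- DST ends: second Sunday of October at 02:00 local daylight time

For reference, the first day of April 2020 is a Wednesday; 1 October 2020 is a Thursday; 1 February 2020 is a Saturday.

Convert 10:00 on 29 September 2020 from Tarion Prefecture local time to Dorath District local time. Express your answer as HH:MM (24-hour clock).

11:00

1 April 2020 is a Wednesday, so the first Sunday is April 5 and the third is April 19.
1 October 2020 is a Thursday, so the first Sunday is October 4.
29 September 2020 lies within the daylight-saving period (19 April – 4 October), so Tarion Prefecture is on daylight time, UTC−08:00.
10:00 Tarion Prefecture + 8h = 18:00 UTC.
1 February 2020 is a Saturday, so the first Sunday is February 2 and the third is February 16.
1 October 2020 is a Thursday, so the first Sunday is October 4 and the second is October 11.
At the standard offset (UTC−08:00), 18:00 UTC − 8h = 10:00 Dorath District standard time.
The standard-time date in Dorath District, 29 September 2020, lies within the daylight-saving period (16 February – 11 October), so Dorath District is on daylight time, UTC−07:00.
18:00 UTC − 7h = 11:00 Dorath District.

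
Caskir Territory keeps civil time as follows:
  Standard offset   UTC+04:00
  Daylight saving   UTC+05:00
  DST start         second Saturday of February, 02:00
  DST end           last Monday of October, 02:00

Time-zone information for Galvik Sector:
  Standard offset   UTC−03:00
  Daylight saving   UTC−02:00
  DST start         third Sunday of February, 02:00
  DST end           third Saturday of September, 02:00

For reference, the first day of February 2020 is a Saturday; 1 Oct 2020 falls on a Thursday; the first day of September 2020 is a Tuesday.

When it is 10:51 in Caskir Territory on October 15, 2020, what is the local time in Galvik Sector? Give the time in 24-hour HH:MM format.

02:51

1 February 2020 is a Saturday, so the first Saturday is February 1 and the second is February 8.
1 October 2020 is a Thursday, so Mondays fall on 5, 12, 19, 26; the last is October 26.
October 15, 2020 falls between 8 February and 26 October, so daylight saving is in effect and Caskir Territory is at UTC+05:00.
10:51 Caskir Territory − 5h = 05:51 UTC.
1 February 2020 is a Saturday, so the first Sunday is February 2 and the third is February 16.
1 September 2020 is a Tuesday, so the first Saturday is September 5 and the third is September 19.
At the standard offset (UTC−03:00), 05:51 UTC − 3h = 02:51 Galvik Sector standard time.
The standard-time date in Galvik Sector, October 15, 2020, does not fall between 16 February and 19 September, so daylight saving is not in effect and Galvik Sector is at UTC−03:00.
05:51 UTC − 3h = 02:51 Galvik Sector.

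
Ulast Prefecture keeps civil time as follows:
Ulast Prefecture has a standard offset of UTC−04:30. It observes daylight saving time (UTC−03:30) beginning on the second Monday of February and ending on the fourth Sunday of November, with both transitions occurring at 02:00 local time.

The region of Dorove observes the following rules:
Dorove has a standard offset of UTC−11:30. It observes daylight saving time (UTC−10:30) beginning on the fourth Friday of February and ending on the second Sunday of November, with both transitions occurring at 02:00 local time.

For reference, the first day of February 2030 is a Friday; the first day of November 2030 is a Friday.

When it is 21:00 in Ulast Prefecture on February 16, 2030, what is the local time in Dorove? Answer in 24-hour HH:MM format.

13:00

1 February 2030 is a Friday, so the first Monday is February 4 and the second is February 11.
1 November 2030 is a Friday, so the first Sunday is November 3 and the fourth is November 24.
February 16, 2030 lies within the daylight-saving period (11 February – 24 November), so Ulast Prefecture is on daylight time, UTC−03:30.
21:00 Ulast Prefecture + 3h30m = 00:30 UTC (rolling into the next day, 17 February 2030).
1 February 2030 is a Friday, so the first Friday is February 1 and the fourth is February 22.
1 November 2030 is a Friday, so the first Sunday is November 3 and the second is November 10.
At the standard offset (UTC−11:30), 00:30 UTC − 11h30m = 13:00 Dorove standard time (rolling into the previous day, 16 February 2030).
The standard-time date in Dorove, February 16, 2030, is outside the daylight-saving period (22 February – 10 November), so Dorove is on standard time, UTC−11:30.
00:30 UTC − 11h30m = 13:00 Dorove (rolling into the previous day, 16 February 2030).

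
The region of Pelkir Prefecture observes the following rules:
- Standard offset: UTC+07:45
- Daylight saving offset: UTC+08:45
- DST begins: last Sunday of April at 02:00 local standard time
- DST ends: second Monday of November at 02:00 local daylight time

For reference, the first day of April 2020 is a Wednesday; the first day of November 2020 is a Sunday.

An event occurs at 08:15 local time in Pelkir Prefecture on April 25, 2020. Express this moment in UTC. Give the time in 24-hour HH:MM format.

1 April 2020 is a Wednesday, so Sundays fall on 5, 12, 19, 26; the last is April 26.
1 November 2020 is a Sunday, so the first Monday is November 2 and the second is November 9.
April 25, 2020 is outside the daylight-saving period (26 April – 9 November), so Pelkir Prefecture is on standard time, UTC+07:45.
08:15 local − 7h45m = 00:30 UTC.

00:30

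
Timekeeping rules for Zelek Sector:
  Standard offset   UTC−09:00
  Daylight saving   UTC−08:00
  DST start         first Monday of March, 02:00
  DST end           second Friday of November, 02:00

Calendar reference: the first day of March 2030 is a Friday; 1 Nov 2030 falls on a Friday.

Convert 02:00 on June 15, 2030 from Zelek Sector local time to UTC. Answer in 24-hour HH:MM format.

10:00

1 March 2030 is a Friday, so the first Monday is March 4.
1 November 2030 is a Friday, so the first Friday is November 1 and the second is November 8.
June 15, 2030 lies within the daylight-saving period (4 March – 8 November), so Zelek Sector is on daylight time, UTC−08:00.
02:00 local + 8h = 10:00 UTC.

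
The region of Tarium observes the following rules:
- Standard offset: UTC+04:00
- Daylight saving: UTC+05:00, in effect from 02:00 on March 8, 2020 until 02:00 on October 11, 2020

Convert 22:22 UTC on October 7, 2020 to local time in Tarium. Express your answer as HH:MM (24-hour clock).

At the standard offset (UTC+04:00), 22:22 UTC + 4h = 02:22 Tarium standard time (rolling into the next day, 8 October 2020).
Daylight saving runs 8 March – 11 October; the standard-time date in Tarium, October 8, 2020, is inside that window, so Tarium is at UTC+05:00.
22:22 UTC + 5h = 03:22 local (rolling into the next day, 8 October 2020).

03:22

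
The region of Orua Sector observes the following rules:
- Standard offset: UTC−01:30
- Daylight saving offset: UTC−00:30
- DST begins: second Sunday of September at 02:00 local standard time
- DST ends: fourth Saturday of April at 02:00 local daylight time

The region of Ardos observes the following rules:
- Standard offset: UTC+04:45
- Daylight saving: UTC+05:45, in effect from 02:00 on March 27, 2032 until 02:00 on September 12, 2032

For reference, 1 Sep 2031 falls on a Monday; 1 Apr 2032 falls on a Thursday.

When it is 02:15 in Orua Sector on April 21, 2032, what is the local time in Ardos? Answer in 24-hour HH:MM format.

1 September 2031 is a Monday, so the first Sunday is September 7 and the second is September 14.
1 April 2032 is a Thursday, so the first Saturday is April 3 and the fourth is April 24.
April 21, 2032 lies within the daylight-saving period (14 September 2031 – 24 April 2032), so Orua Sector is on daylight time, UTC−00:30.
02:15 Orua Sector + 0h30m = 02:45 UTC.
At the standard offset (UTC+04:45), 02:45 UTC + 4h45m = 07:30 Ardos standard time.
Daylight saving runs 27 March – 12 September; the standard-time date in Ardos, April 21, 2032, is inside that window, so Ardos is at UTC+05:45.
02:45 UTC + 5h45m = 08:30 Ardos.

08:30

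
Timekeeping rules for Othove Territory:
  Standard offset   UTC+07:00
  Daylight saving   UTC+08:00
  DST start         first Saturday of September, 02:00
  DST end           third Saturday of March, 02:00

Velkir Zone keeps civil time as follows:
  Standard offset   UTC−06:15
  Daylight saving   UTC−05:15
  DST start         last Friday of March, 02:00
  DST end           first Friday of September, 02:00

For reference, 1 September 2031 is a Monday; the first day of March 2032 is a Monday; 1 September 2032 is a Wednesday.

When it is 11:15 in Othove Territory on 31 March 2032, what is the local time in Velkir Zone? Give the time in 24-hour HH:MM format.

1 September 2031 is a Monday, so the first Saturday is September 6.
1 March 2032 is a Monday, so the first Saturday is March 6 and the third is March 20.
Daylight saving runs 6 September 2031 – 20 March 2032; 31 March 2032 is outside that window, so Othove Territory is on standard time at UTC+07:00.
11:15 Othove Territory − 7h = 04:15 UTC.
1 March 2032 is a Monday, so Fridays fall on 5, 12, 19, 26; the last is March 26.
1 September 2032 is a Wednesday, so the first Friday is September 3.
At the standard offset (UTC−06:15), 04:15 UTC − 6h15m = 22:00 Velkir Zone standard time (rolling into the previous day, 30 March 2032).
The standard-time date in Velkir Zone, 30 March 2032, lies within the daylight-saving period (26 March – 3 September), so Velkir Zone is on daylight time, UTC−05:15.
04:15 UTC − 5h15m = 23:00 Velkir Zone (rolling into the previous day, 30 March 2032).

23:00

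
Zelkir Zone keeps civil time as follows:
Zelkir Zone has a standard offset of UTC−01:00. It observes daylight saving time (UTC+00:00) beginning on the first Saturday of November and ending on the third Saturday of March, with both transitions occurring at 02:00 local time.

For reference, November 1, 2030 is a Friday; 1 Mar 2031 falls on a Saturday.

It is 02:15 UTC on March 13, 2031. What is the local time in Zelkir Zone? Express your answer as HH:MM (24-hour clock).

1 November 2030 is a Friday, so the first Saturday is November 2.
1 March 2031 is a Saturday, so the first Saturday is March 1 and the third is March 15.
At the standard offset (UTC−01:00), 02:15 UTC − 1h = 01:15 Zelkir Zone standard time.
Daylight saving runs 2 November 2030 – 15 March 2031; the standard-time date in Zelkir Zone, March 13, 2031, is inside that window, so Zelkir Zone is at UTC+00:00.
02:15 UTC + 0h = 02:15 local.

02:15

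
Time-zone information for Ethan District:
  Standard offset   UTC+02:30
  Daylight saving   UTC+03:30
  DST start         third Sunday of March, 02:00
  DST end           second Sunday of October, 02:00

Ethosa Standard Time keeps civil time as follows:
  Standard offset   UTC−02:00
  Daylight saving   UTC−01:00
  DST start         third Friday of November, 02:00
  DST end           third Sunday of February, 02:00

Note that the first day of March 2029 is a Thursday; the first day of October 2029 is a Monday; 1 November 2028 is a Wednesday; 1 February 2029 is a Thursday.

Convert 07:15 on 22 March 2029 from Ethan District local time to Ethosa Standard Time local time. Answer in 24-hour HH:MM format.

01:45

1 March 2029 is a Thursday, so the first Sunday is March 4 and the third is March 18.
1 October 2029 is a Monday, so the first Sunday is October 7 and the second is October 14.
22 March 2029 falls between 18 March and 14 October, so daylight saving is in effect and Ethan District is at UTC+03:30.
07:15 Ethan District − 3h30m = 03:45 UTC.
1 November 2028 is a Wednesday, so the first Friday is November 3 and the third is November 17.
1 February 2029 is a Thursday, so the first Sunday is February 4 and the third is February 18.
At the standard offset (UTC−02:00), 03:45 UTC − 2h = 01:45 Ethosa Standard Time standard time.
The standard-time date in Ethosa Standard Time, 22 March 2029, is outside the daylight-saving period (17 November 2028 – 18 February 2029), so Ethosa Standard Time is on standard time, UTC−02:00.
03:45 UTC − 2h = 01:45 Ethosa Standard Time.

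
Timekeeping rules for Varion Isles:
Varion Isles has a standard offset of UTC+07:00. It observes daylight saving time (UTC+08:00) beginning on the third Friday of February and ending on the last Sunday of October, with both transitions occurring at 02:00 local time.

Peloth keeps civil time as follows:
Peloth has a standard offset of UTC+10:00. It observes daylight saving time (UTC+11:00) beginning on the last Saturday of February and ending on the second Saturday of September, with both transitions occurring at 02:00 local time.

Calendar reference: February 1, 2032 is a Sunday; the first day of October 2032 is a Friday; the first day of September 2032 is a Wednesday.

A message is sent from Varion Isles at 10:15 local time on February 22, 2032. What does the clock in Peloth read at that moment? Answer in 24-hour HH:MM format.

1 February 2032 is a Sunday, so the first Friday is February 6 and the third is February 20.
1 October 2032 is a Friday, so Sundays fall on 3, 10, 17, 24, 31; the last is October 31.
February 22, 2032 falls between 20 February and 31 October, so daylight saving is in effect and Varion Isles is at UTC+08:00.
10:15 Varion Isles − 8h = 02:15 UTC.
1 February 2032 is a Sunday, so Saturdays fall on 7, 14, 21, 28; the last is February 28.
1 September 2032 is a Wednesday, so the first Saturday is September 4 and the second is September 11.
At the standard offset (UTC+10:00), 02:15 UTC + 10h = 12:15 Peloth standard time.
The standard-time date in Peloth, February 22, 2032, is outside the daylight-saving period (28 February – 11 September), so Peloth is on standard time, UTC+10:00.
02:15 UTC + 10h = 12:15 Peloth.

12:15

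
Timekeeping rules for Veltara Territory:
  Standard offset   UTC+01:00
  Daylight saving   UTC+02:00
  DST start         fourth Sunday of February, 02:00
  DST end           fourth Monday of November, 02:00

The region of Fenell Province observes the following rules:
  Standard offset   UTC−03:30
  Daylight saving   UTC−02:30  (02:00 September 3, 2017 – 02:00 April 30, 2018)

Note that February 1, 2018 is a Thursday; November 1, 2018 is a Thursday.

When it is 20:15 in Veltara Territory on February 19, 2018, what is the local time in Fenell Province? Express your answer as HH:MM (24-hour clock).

1 February 2018 is a Thursday, so the first Sunday is February 4 and the fourth is February 25.
1 November 2018 is a Thursday, so the first Monday is November 5 and the fourth is November 26.
February 19, 2018 is outside the daylight-saving period (25 February – 26 November), so Veltara Territory is on standard time, UTC+01:00.
20:15 Veltara Territory − 1h = 19:15 UTC.
At the standard offset (UTC−03:30), 19:15 UTC − 3h30m = 15:45 Fenell Province standard time.
The standard-time date in Fenell Province, February 19, 2018, falls between 3 September 2017 and 30 April 2018, so daylight saving is in effect and Fenell Province is at UTC−02:30.
19:15 UTC − 2h30m = 16:45 Fenell Province.

16:45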